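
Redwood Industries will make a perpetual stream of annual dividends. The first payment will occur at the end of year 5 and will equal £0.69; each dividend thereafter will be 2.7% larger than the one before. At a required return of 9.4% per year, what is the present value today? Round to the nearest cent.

Value at end of year 4: C₁ / (r − g) = £0.69 / (0.094 − 0.027) = £10.2985
Discount to today: PV = £10.2985 / (1 + 0.094)^4 = £10.2985 / 1.432416 = £7.19

£7.19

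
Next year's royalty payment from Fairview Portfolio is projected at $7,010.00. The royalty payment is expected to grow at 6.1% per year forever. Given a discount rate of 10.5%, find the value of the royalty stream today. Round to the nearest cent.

Growing perpetuity: P = D₁ / (r − g) = $7,010.0000 / (0.105 − 0.061) = $159,318.18

$159318.18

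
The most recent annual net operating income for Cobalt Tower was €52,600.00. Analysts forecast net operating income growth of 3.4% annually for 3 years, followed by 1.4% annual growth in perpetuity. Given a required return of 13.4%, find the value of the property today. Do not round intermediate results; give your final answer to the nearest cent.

D_1 = 54388.40000
D_2 = 56237.60560
D_3 = 58149.68419
Terminal value at year 3: TV = D_3×(1+g_2)/(r−g_2) = 58963.77977/0.12 = 491364.83141
P_0 = D_1/(1+r)^1 + D_2/(1+r)^2 + D_3/(1+r)^3 + TV/(1+r)^3
    = 47961.55203 + 43732.13827 + 39875.68869 + 336949.56940 = 468518.94838

€468518.95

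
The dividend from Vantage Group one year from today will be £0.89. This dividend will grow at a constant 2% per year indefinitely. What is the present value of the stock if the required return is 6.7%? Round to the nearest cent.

£18.94

Growing perpetuity: P = D₁ / (r − g) = £0.8900 / (0.067 − 0.02) = £18.94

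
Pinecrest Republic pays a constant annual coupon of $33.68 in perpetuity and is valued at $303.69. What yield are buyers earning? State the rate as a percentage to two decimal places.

P = C/r ⇒ r = C/P = $33.68/$303.69 = 0.110903

11.09%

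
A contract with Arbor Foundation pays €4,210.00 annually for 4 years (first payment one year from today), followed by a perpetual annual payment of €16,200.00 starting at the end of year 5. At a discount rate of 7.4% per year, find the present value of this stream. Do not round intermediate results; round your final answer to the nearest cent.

PV of 4-year annuity: €4,210.00 × [1 − (1+0.074)^−4] / 0.074 = 14132.32963
Perpetuity value at year 4: €16,200.00 / 0.074 = 218918.91892
PV of perpetuity: 218918.91892 / (1+0.074)^4 = 164537.98307
Total PV = 14132.32963 + 164537.98307 = 178670.31269

€178670.31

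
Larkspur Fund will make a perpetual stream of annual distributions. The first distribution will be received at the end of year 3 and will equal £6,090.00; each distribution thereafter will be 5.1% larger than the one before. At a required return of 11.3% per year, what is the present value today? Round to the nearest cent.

£79293.08

Value at end of year 2: C₁ / (r − g) = £6,090.00 / (0.113 − 0.051) = £98,225.8065
Discount to today: PV = £98,225.8065 / (1 + 0.113)^2 = £98,225.8065 / 1.238769 = £79,293.08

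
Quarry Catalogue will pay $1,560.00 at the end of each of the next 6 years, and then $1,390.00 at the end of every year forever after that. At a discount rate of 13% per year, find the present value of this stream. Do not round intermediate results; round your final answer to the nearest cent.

$11371.89

PV of 6-year annuity: $1,560.00 × [1 − (1+0.13)^−6] / 0.13 = 6236.17767
Perpetuity value at year 6: $1,390.00 / 0.13 = 10692.30769
PV of perpetuity: 10692.30769 / (1+0.13)^6 = 5135.71349
Total PV = 6236.17767 + 5135.71349 = 11371.89116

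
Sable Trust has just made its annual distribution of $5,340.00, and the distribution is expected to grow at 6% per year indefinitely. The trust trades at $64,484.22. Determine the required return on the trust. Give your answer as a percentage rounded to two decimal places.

D₁ = $5,340.00 × 1.06 = $5,660.4000
P = D₁/(r − g) ⇒ r = D₁/P + g = $5,660.4000/$64,484.22 + 0.06 = 0.087780 + 0.06 = 0.147780

14.78%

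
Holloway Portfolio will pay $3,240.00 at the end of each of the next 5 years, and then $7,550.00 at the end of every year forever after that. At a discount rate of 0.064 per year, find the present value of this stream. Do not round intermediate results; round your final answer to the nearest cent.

$100009.33

PV of 5-year annuity: $3,240.00 × [1 − (1+0.064)^−5] / 0.064 = 13500.81772
Perpetuity value at year 5: $7,550.00 / 0.064 = 117968.75000
PV of perpetuity: 117968.75000 / (1+0.064)^5 = 86508.51118
Total PV = 13500.81772 + 86508.51118 = 100009.32890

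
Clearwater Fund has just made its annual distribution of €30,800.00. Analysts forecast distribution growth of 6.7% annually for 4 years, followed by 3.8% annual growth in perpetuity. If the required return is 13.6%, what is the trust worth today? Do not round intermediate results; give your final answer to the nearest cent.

€359496.59

D_1 = 32863.60000
D_2 = 35065.46120
D_3 = 37414.84710
D_4 = 39921.64186
Terminal value at year 4: TV = D_4×(1+g_2)/(r−g_2) = 41438.66425/0.098 = 422843.51272
P_0 = D_1/(1+r)^1 + D_2/(1+r)^2 + D_3/(1+r)^3 + D_4/(1+r)^4 + TV/(1+r)^4
    = 28929.22535 + 27172.08050 + 25521.66364 + 23971.49217 + 253902.13135 = 359496.59301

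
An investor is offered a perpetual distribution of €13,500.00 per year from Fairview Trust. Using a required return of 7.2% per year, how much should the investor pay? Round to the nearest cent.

Level perpetuity: PV = C / r = €13,500.00 / 0.072 = €187,500.00

€187500.00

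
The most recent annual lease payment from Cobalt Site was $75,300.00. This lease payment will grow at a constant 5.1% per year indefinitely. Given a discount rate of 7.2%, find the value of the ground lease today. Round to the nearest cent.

D₁ = D₀ × (1 + g) = $75,300.00 × 1.051 = $79,140.3000
Growing perpetuity: P = D₁ / (r − g) = $79,140.3000 / (0.072 − 0.051) = $3,768,585.71

$3768585.71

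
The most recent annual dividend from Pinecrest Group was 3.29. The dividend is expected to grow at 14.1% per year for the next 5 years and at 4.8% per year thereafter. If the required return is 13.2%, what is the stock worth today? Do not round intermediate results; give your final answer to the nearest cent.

59.55

D_1 = 3.75389
D_2 = 4.28319
D_3 = 4.88712
D_4 = 5.57620
D_5 = 6.36245
Terminal value at year 5: TV = D_5×(1+g_2)/(r−g_2) = 6.66784/0.084 = 79.37909
P_0 = D_1/(1+r)^1 + D_2/(1+r)^2 + D_3/(1+r)^3 + D_4/(1+r)^4 + D_5/(1+r)^5 + TV/(1+r)^5
    = 3.31616 + 3.34252 + 3.36910 + 3.39588 + 3.42288 + 42.70453 = 59.55108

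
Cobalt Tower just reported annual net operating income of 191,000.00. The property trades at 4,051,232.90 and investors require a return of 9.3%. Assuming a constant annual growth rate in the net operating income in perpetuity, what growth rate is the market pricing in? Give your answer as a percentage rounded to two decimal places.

4.38%

P = D₀(1+g)/(r−g) ⇒ P(r−g) = D₀(1+g) ⇒ g(P+D₀) = P·r − D₀
g = (P·r − D₀)/(P + D₀) = (4,051,232.90×0.093 − 191,000.00) / (4,051,232.90 + 191,000.00) = 0.043789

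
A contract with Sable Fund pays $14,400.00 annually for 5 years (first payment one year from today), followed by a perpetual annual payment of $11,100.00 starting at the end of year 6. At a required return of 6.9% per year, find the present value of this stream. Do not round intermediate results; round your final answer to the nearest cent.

$174436.52

PV of 5-year annuity: $14,400.00 × [1 − (1+0.069)^−5] / 0.069 = 59201.26909
Perpetuity value at year 5: $11,100.00 / 0.069 = 160869.56522
PV of perpetuity: 160869.56522 / (1+0.069)^5 = 115235.25362
Total PV = 59201.26909 + 115235.25362 = 174436.52272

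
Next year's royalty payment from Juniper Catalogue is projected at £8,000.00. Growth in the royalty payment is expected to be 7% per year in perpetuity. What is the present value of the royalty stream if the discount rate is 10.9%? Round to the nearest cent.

Growing perpetuity: P = D₁ / (r − g) = £8,000.0000 / (0.109 − 0.07) = £205,128.21

£205128.21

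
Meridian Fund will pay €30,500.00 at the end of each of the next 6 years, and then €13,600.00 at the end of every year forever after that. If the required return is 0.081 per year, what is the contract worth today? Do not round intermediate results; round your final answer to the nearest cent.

PV of 6-year annuity: €30,500.00 × [1 − (1+0.081)^−6] / 0.081 = 140571.11028
Perpetuity value at year 6: €13,600.00 / 0.081 = 167901.23457
PV of perpetuity: 167901.23457 / (1+0.081)^6 = 105220.34605
Total PV = 140571.11028 + 105220.34605 = 245791.45633

€245791.46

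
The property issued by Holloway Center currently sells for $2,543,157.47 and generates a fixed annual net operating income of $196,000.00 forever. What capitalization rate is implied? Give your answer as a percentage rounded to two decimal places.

7.71%

P = C/r ⇒ r = C/P = $196,000.00/$2,543,157.47 = 0.077070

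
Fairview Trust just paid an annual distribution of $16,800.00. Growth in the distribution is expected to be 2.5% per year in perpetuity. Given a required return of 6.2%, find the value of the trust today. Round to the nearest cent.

D₁ = D₀ × (1 + g) = $16,800.00 × 1.025 = $17,220.0000
Growing perpetuity: P = D₁ / (r − g) = $17,220.0000 / (0.062 − 0.025) = $465,405.41

$465405.41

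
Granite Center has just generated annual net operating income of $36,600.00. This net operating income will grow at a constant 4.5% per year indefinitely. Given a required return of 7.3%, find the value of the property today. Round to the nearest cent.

$1365964.29

D₁ = D₀ × (1 + g) = $36,600.00 × 1.045 = $38,247.0000
Growing perpetuity: P = D₁ / (r − g) = $38,247.0000 / (0.073 − 0.045) = $1,365,964.29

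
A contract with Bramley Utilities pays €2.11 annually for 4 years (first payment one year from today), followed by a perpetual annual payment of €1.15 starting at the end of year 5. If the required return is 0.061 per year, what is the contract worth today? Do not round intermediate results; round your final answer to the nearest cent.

PV of 4-year annuity: €2.11 × [1 − (1+0.061)^−4] / 0.061 = 7.29466
Perpetuity value at year 4: €1.15 / 0.061 = 18.85246
PV of perpetuity: 18.85246 / (1+0.061)^4 = 14.87670
Total PV = 7.29466 + 14.87670 = 22.17136

€22.17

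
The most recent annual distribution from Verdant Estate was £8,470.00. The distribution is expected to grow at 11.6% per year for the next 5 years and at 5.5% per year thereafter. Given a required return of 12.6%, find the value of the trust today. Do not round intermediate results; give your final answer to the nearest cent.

D_1 = 9452.52000
D_2 = 10549.01232
D_3 = 11772.69775
D_4 = 13138.33069
D_5 = 14662.37705
Terminal value at year 5: TV = D_5×(1+g_2)/(r−g_2) = 15468.80779/0.071 = 217870.53219
P_0 = D_1/(1+r)^1 + D_2/(1+r)^2 + D_3/(1+r)^3 + D_4/(1+r)^4 + D_5/(1+r)^5 + TV/(1+r)^5
    = 8394.77798 + 8320.22400 + 8246.33213 + 8173.09650 + 8100.51127 + 120366.75202 = 161601.69390

£161601.69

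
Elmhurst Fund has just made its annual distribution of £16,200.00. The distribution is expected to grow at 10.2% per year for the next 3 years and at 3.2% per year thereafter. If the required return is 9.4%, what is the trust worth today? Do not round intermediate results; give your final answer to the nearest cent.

£324924.81

D_1 = 17852.40000
D_2 = 19673.34480
D_3 = 21680.02597
Terminal value at year 3: TV = D_3×(1+g_2)/(r−g_2) = 22373.78680/0.062 = 360867.52904
P_0 = D_1/(1+r)^1 + D_2/(1+r)^2 + D_3/(1+r)^3 + TV/(1+r)^3
    = 16318.46435 + 16437.79499 + 16557.99824 + 275610.55135 = 324924.80893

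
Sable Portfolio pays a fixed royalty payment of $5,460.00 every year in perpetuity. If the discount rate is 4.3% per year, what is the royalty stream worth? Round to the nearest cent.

$126976.74

Level perpetuity: PV = C / r = $5,460.00 / 0.043 = $126,976.74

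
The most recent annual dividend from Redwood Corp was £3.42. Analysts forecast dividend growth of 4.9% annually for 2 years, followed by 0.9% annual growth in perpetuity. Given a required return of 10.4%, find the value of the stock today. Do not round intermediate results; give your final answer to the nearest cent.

£39.13

D_1 = 3.58758
D_2 = 3.76337
Terminal value at year 2: TV = D_2×(1+g_2)/(r−g_2) = 3.79724/0.095 = 39.97097
P_0 = D_1/(1+r)^1 + D_2/(1+r)^2 + TV/(1+r)^2
    = 3.24962 + 3.08773 + 32.79491 = 39.13226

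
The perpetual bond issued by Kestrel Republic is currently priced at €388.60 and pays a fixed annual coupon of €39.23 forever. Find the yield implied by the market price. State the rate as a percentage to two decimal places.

10.10%

P = C/r ⇒ r = C/P = €39.23/€388.60 = 0.100952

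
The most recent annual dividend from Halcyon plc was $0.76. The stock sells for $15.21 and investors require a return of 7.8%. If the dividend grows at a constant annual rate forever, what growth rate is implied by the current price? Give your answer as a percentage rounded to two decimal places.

P = D₀(1+g)/(r−g) ⇒ P(r−g) = D₀(1+g) ⇒ g(P+D₀) = P·r − D₀
g = (P·r − D₀)/(P + D₀) = ($15.21×0.078 − $0.76) / ($15.21 + $0.76) = 0.026699

2.67%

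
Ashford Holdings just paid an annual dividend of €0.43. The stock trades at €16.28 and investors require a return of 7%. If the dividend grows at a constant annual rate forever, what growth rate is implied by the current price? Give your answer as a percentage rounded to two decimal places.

P = D₀(1+g)/(r−g) ⇒ P(r−g) = D₀(1+g) ⇒ g(P+D₀) = P·r − D₀
g = (P·r − D₀)/(P + D₀) = (€16.28×0.07 − €0.43) / (€16.28 + €0.43) = 0.042466

4.25%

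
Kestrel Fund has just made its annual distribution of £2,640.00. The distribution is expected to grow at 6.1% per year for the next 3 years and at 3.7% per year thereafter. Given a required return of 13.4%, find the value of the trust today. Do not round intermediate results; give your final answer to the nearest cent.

D_1 = 2801.04000
D_2 = 2971.90344
D_3 = 3153.18955
Terminal value at year 3: TV = D_3×(1+g_2)/(r−g_2) = 3269.85756/0.097 = 33709.87179
P_0 = D_1/(1+r)^1 + D_2/(1+r)^2 + D_3/(1+r)^3 + TV/(1+r)^3
    = 2470.05291 + 2311.04598 + 2162.27494 + 23116.27951 = 30059.65333

£30059.65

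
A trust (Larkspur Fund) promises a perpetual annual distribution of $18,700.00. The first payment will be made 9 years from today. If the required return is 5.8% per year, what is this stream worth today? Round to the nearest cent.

$205365.87

Value at end of year 8: C / r = $18,700.00 / 0.058 = $322,413.7931
Discount to today: PV = $322,413.7931 / (1 + 0.058)^8 = $322,413.7931 / 1.569948 = $205,365.87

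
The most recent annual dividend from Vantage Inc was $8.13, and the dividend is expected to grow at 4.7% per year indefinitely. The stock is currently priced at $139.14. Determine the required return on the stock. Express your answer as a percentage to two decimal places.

D₁ = $8.13 × 1.047 = $8.5121
P = D₁/(r − g) ⇒ r = D₁/P + g = $8.5121/$139.14 + 0.047 = 0.061177 + 0.047 = 0.108177

10.82%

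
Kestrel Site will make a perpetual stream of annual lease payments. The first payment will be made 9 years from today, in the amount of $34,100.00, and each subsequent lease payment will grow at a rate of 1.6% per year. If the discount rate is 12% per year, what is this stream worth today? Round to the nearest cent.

Value at end of year 8: C₁ / (r − g) = $34,100.00 / (0.12 − 0.016) = $327,884.6154
Discount to today: PV = $327,884.6154 / (1 + 0.12)^8 = $327,884.6154 / 2.475963 = $132,427.10

$132427.10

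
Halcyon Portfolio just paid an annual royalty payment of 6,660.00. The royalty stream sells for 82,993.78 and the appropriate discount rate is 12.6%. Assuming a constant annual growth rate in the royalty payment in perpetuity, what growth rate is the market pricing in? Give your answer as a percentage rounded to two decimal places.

P = D₀(1+g)/(r−g) ⇒ P(r−g) = D₀(1+g) ⇒ g(P+D₀) = P·r − D₀
g = (P·r − D₀)/(P + D₀) = (82,993.78×0.126 − 6,660.00) / (82,993.78 + 6,660.00) = 0.042354

4.24%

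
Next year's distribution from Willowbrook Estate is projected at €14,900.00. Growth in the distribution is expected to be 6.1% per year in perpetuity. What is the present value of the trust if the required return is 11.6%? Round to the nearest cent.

Growing perpetuity: P = D₁ / (r − g) = €14,900.0000 / (0.116 − 0.061) = €270,909.09

€270909.09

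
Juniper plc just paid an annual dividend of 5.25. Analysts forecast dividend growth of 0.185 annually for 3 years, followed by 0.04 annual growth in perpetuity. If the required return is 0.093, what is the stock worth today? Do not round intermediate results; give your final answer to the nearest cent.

D_1 = 6.22125
D_2 = 7.37218
D_3 = 8.73603
Terminal value at year 3: TV = D_3×(1+g_2)/(r−g_2) = 9.08548/0.053 = 171.42408
P_0 = D_1/(1+r)^1 + D_2/(1+r)^2 + D_3/(1+r)^3 + TV/(1+r)^3
    = 5.69190 + 6.17100 + 6.69043 + 131.28386 = 149.83719

149.84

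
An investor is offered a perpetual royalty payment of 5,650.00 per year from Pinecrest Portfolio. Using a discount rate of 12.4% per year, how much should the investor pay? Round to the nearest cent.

45564.52

Level perpetuity: PV = C / r = 5,650.00 / 0.124 = 45,564.52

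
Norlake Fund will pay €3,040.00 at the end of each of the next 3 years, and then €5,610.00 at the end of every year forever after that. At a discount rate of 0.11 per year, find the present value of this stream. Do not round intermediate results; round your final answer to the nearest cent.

€44719.65

PV of 3-year annuity: €3,040.00 × [1 − (1+0.11)^−3] / 0.11 = 7428.89273
Perpetuity value at year 3: €5,610.00 / 0.11 = 51000.00000
PV of perpetuity: 51000.00000 / (1+0.11)^3 = 37290.76045
Total PV = 7428.89273 + 37290.76045 = 44719.65318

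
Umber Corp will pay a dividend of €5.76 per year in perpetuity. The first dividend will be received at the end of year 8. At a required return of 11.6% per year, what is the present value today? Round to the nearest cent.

€23.03

Value at end of year 7: C / r = €5.76 / 0.116 = €49.6552
Discount to today: PV = €49.6552 / (1 + 0.116)^7 = €49.6552 / 2.156003 = €23.03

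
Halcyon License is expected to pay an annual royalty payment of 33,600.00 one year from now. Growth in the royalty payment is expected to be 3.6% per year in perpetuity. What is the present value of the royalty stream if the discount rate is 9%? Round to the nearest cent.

622222.22

Growing perpetuity: P = D₁ / (r − g) = 33,600.0000 / (0.09 − 0.036) = 622,222.22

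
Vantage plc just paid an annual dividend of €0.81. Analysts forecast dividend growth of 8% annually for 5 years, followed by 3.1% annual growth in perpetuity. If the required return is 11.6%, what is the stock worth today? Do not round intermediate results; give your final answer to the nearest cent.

D_1 = 0.87480
D_2 = 0.94478
D_3 = 1.02037
D_4 = 1.10200
D_5 = 1.19016
Terminal value at year 5: TV = D_5×(1+g_2)/(r−g_2) = 1.22705/0.085 = 14.43589
P_0 = D_1/(1+r)^1 + D_2/(1+r)^2 + D_3/(1+r)^3 + D_4/(1+r)^4 + D_5/(1+r)^5 + TV/(1+r)^5
    = 0.78387 + 0.75858 + 0.73411 + 0.71043 + 0.68752 + 8.33916 = 12.01368

€12.01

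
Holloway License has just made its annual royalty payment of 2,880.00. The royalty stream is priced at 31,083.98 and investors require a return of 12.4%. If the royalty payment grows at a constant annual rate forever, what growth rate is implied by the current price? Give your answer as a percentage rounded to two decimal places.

P = D₀(1+g)/(r−g) ⇒ P(r−g) = D₀(1+g) ⇒ g(P+D₀) = P·r − D₀
g = (P·r − D₀)/(P + D₀) = (31,083.98×0.124 − 2,880.00) / (31,083.98 + 2,880.00) = 0.028690

2.87%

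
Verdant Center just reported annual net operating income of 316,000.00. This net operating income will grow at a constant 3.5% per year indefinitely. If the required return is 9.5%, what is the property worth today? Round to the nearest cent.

5451000.00

D₁ = D₀ × (1 + g) = 316,000.00 × 1.035 = 327,060.0000
Growing perpetuity: P = D₁ / (r − g) = 327,060.0000 / (0.095 − 0.035) = 5,451,000.00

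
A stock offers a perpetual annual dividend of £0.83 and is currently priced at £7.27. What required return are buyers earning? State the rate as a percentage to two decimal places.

11.42%

P = C/r ⇒ r = C/P = £0.83/£7.27 = 0.114168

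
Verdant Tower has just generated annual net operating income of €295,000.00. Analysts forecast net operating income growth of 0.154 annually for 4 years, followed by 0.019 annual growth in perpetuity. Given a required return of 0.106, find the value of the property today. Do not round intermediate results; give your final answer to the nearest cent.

D_1 = 340430.00000
D_2 = 392856.22000
D_3 = 453356.07788
D_4 = 523172.91387
Terminal value at year 4: TV = D_4×(1+g_2)/(r−g_2) = 533113.19924/0.087 = 6127737.92227
P_0 = D_1/(1+r)^1 + D_2/(1+r)^2 + D_3/(1+r)^3 + D_4/(1+r)^4 + TV/(1+r)^4
    = 307802.89331 + 321161.42756 + 335099.71736 + 349642.92390 + 4095242.98225 = 5408949.94438

€5408949.94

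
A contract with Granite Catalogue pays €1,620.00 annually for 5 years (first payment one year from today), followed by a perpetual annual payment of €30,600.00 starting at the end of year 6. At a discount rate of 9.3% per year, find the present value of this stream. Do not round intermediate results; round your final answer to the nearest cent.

€217182.16

PV of 5-year annuity: €1,620.00 × [1 − (1+0.093)^−5] / 0.093 = 6252.49009
Perpetuity value at year 5: €30,600.00 / 0.093 = 329032.25806
PV of perpetuity: 329032.25806 / (1+0.093)^5 = 210929.66756
Total PV = 6252.49009 + 210929.66756 = 217182.15765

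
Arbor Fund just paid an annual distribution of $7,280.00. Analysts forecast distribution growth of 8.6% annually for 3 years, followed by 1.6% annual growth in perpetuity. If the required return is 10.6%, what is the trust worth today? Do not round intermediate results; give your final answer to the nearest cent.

$98864.46

D_1 = 7906.08000
D_2 = 8586.00288
D_3 = 9324.39913
Terminal value at year 3: TV = D_3×(1+g_2)/(r−g_2) = 9473.58951/0.09 = 105262.10571
P_0 = D_1/(1+r)^1 + D_2/(1+r)^2 + D_3/(1+r)^3 + TV/(1+r)^3
    = 7148.35443 + 7019.08943 + 6892.16196 + 77804.85052 = 98864.45634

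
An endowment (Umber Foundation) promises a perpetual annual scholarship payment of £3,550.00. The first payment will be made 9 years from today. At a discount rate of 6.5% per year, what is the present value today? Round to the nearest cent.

£33000.32

Value at end of year 8: C / r = £3,550.00 / 0.065 = £54,615.3846
Discount to today: PV = £54,615.3846 / (1 + 0.065)^8 = £54,615.3846 / 1.654996 = £33,000.32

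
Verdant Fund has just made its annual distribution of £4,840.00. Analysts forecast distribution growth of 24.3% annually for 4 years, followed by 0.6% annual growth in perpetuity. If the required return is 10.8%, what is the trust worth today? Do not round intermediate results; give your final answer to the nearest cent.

D_1 = 6016.12000
D_2 = 7478.03716
D_3 = 9295.20019
D_4 = 11553.93384
Terminal value at year 4: TV = D_4×(1+g_2)/(r−g_2) = 11623.25744/0.102 = 113953.50430
P_0 = D_1/(1+r)^1 + D_2/(1+r)^2 + D_3/(1+r)^3 + D_4/(1+r)^4 + TV/(1+r)^4
    = 5429.71119 + 6091.27348 + 6833.44127 + 7666.03565 + 75608.15554 = 101628.61713

£101628.62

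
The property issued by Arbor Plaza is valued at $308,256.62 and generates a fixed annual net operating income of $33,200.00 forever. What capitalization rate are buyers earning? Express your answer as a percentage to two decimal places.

10.77%

P = C/r ⇒ r = C/P = $33,200.00/$308,256.62 = 0.107702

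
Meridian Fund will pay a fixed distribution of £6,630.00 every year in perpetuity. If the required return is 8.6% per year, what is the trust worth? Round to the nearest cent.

£77093.02

Level perpetuity: PV = C / r = £6,630.00 / 0.086 = £77,093.02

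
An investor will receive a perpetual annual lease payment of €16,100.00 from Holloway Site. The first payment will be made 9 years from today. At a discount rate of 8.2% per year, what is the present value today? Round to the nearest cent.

€104518.69

Value at end of year 8: C / r = €16,100.00 / 0.082 = €196,341.4634
Discount to today: PV = €196,341.4634 / (1 + 0.082)^8 = €196,341.4634 / 1.878530 = €104,518.69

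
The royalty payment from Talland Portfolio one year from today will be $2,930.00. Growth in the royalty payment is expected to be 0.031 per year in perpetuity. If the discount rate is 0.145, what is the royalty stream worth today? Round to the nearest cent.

Growing perpetuity: P = D₁ / (r − g) = $2,930.0000 / (0.145 − 0.031) = $25,701.75

$25701.75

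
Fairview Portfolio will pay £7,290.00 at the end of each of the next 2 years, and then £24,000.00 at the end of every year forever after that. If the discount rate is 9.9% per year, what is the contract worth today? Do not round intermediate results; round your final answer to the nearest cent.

PV of 2-year annuity: £7,290.00 × [1 − (1+0.099)^−2] / 0.099 = 12669.06552
Perpetuity value at year 2: £24,000.00 / 0.099 = 242424.24242
PV of perpetuity: 242424.24242 / (1+0.099)^2 = 200715.38476
Total PV = 12669.06552 + 200715.38476 = 213384.45027

£213384.45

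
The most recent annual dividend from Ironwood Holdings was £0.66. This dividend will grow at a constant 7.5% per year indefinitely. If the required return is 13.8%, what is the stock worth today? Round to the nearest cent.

D₁ = D₀ × (1 + g) = £0.66 × 1.075 = £0.7095
Growing perpetuity: P = D₁ / (r − g) = £0.7095 / (0.138 − 0.075) = £11.26

£11.26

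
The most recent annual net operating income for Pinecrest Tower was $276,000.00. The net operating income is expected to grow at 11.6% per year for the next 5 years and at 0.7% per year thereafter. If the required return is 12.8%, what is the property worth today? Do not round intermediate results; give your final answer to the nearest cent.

D_1 = 308016.00000
D_2 = 343745.85600
D_3 = 383620.37530
D_4 = 428120.33883
D_5 = 477782.29813
Terminal value at year 5: TV = D_5×(1+g_2)/(r−g_2) = 481126.77422/0.121 = 3976254.33241
P_0 = D_1/(1+r)^1 + D_2/(1+r)^2 + D_3/(1+r)^3 + D_4/(1+r)^4 + D_5/(1+r)^5 + TV/(1+r)^5
    = 273063.82979 + 270158.89543 + 267284.86463 + 264441.40862 + 261628.20214 + 2177352.06247 = 3513929.26307

$3513929.26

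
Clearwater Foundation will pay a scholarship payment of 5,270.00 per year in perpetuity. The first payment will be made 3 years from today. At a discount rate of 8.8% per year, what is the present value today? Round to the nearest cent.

50590.64

Value at end of year 2: C / r = 5,270.00 / 0.088 = 59,886.3636
Discount to today: PV = 59,886.3636 / (1 + 0.088)^2 = 59,886.3636 / 1.183744 = 50,590.64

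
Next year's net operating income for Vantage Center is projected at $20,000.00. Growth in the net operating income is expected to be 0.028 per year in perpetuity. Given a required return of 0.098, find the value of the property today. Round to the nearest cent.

Growing perpetuity: P = D₁ / (r − g) = $20,000.0000 / (0.098 − 0.028) = $285,714.29

$285714.29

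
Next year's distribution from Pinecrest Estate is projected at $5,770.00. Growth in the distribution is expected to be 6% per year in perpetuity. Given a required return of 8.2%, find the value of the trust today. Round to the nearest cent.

$262272.73

Growing perpetuity: P = D₁ / (r − g) = $5,770.0000 / (0.082 − 0.06) = $262,272.73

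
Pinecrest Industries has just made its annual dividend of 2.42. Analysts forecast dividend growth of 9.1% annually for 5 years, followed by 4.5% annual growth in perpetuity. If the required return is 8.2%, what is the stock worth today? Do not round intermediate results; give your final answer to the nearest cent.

D_1 = 2.64022
D_2 = 2.88048
D_3 = 3.14260
D_4 = 3.42858
D_5 = 3.74058
Terminal value at year 5: TV = D_5×(1+g_2)/(r−g_2) = 3.90891/0.037 = 105.64615
P_0 = D_1/(1+r)^1 + D_2/(1+r)^2 + D_3/(1+r)^3 + D_4/(1+r)^4 + D_5/(1+r)^5 + TV/(1+r)^5
    = 2.44013 + 2.46043 + 2.48089 + 2.50153 + 2.52234 + 71.23893 = 83.64424

83.64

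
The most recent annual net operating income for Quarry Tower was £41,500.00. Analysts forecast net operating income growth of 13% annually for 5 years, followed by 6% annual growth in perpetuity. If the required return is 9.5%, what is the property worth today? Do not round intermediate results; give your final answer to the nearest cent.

£1699248.44

D_1 = 46895.00000
D_2 = 52991.35000
D_3 = 59880.22550
D_4 = 67664.65482
D_5 = 76461.05994
Terminal value at year 5: TV = D_5×(1+g_2)/(r−g_2) = 81048.72354/0.035 = 2315677.81535
P_0 = D_1/(1+r)^1 + D_2/(1+r)^2 + D_3/(1+r)^3 + D_4/(1+r)^4 + D_5/(1+r)^5 + TV/(1+r)^5
    = 42826.48402 + 44195.36707 + 45608.00437 + 47065.79447 + 48570.18059 + 1470982.61219 = 1699248.44271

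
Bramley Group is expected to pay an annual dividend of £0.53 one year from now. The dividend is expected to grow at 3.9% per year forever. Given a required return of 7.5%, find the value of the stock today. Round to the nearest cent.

Growing perpetuity: P = D₁ / (r − g) = £0.5300 / (0.075 − 0.039) = £14.72

£14.72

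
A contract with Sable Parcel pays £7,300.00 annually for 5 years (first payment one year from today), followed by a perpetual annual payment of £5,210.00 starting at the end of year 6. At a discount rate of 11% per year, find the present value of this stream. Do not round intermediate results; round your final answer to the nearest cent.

£55088.06

PV of 5-year annuity: £7,300.00 × [1 − (1+0.11)^−5] / 0.11 = 26980.04823
Perpetuity value at year 5: £5,210.00 / 0.11 = 47363.63636
PV of perpetuity: 47363.63636 / (1+0.11)^5 = 28108.01290
Total PV = 26980.04823 + 28108.01290 = 55088.06113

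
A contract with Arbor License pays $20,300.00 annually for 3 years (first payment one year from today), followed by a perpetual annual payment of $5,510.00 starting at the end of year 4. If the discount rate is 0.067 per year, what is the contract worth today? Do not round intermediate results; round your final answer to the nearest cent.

PV of 3-year annuity: $20,300.00 × [1 − (1+0.067)^−3] / 0.067 = 53566.96867
Perpetuity value at year 3: $5,510.00 / 0.067 = 82238.80597
PV of perpetuity: 82238.80597 / (1+0.067)^3 = 67699.20019
Total PV = 53566.96867 + 67699.20019 = 121266.16886

$121266.17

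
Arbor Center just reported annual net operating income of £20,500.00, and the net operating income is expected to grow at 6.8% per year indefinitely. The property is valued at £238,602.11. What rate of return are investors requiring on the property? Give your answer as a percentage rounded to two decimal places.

15.98%

D₁ = £20,500.00 × 1.068 = £21,894.0000
P = D₁/(r − g) ⇒ r = D₁/P + g = £21,894.0000/£238,602.11 + 0.068 = 0.091759 + 0.068 = 0.159759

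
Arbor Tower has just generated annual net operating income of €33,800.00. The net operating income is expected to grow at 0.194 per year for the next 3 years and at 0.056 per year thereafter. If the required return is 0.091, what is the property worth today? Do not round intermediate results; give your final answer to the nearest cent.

D_1 = 40357.20000
D_2 = 48186.49680
D_3 = 57534.67718
Terminal value at year 3: TV = D_3×(1+g_2)/(r−g_2) = 60756.61910/0.035 = 1735903.40289
P_0 = D_1/(1+r)^1 + D_2/(1+r)^2 + D_3/(1+r)^3 + TV/(1+r)^3
    = 36991.01742 + 40483.29495 + 44305.27422 + 1336753.41646 = 1458533.00305

€1458533.00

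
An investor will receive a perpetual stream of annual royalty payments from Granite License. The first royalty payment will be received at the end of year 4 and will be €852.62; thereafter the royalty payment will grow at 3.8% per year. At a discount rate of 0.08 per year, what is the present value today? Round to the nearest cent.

Value at end of year 3: C₁ / (r − g) = €852.62 / (0.08 − 0.038) = €20,300.4762
Discount to today: PV = €20,300.4762 / (1 + 0.08)^3 = €20,300.4762 / 1.259712 = €16,115.17

€16115.17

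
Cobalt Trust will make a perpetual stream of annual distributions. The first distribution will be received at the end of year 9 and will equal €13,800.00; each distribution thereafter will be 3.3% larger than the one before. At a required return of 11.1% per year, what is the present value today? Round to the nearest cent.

Value at end of year 8: C₁ / (r − g) = €13,800.00 / (0.111 − 0.033) = €176,923.0769
Discount to today: PV = €176,923.0769 / (1 + 0.111)^8 = €176,923.0769 / 2.321200 = €76,220.54

€76220.54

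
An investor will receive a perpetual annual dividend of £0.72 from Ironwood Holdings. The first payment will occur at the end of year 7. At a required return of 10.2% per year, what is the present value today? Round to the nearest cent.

Value at end of year 6: C / r = £0.72 / 0.102 = £7.0588
Discount to today: PV = £7.0588 / (1 + 0.102)^6 = £7.0588 / 1.790975 = £3.94

£3.94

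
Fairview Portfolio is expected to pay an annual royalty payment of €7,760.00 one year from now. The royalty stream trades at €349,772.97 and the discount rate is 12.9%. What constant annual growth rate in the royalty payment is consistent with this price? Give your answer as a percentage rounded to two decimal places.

10.68%

P = D₁/(r−g) ⇒ g = r − D₁/P = 0.129 − €7,760.00/€349,772.97 = 0.106814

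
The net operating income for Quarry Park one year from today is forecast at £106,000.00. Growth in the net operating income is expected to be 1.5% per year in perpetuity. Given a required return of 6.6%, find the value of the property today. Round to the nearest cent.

£2078431.37

Growing perpetuity: P = D₁ / (r − g) = £106,000.0000 / (0.066 − 0.015) = £2,078,431.37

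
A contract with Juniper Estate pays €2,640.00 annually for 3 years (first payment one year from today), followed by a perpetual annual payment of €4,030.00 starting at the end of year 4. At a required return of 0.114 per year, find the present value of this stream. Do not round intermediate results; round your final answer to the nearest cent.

€31977.61

PV of 3-year annuity: €2,640.00 × [1 − (1+0.114)^−3] / 0.114 = 6406.78811
Perpetuity value at year 3: €4,030.00 / 0.114 = 35350.87719
PV of perpetuity: 35350.87719 / (1+0.114)^3 = 25570.81807
Total PV = 6406.78811 + 25570.81807 = 31977.60618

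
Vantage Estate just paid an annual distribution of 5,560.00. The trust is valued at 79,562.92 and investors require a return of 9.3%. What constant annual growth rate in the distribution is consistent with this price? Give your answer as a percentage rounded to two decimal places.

2.16%

P = D₀(1+g)/(r−g) ⇒ P(r−g) = D₀(1+g) ⇒ g(P+D₀) = P·r − D₀
g = (P·r − D₀)/(P + D₀) = (79,562.92×0.093 − 5,560.00) / (79,562.92 + 5,560.00) = 0.021608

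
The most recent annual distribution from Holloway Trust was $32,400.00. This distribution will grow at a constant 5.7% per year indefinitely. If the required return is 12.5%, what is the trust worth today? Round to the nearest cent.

D₁ = D₀ × (1 + g) = $32,400.00 × 1.057 = $34,246.8000
Growing perpetuity: P = D₁ / (r − g) = $34,246.8000 / (0.125 − 0.057) = $503,629.41

$503629.41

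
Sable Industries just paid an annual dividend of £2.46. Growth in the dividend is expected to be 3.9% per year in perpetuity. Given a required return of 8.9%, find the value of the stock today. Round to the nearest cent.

£51.12

D₁ = D₀ × (1 + g) = £2.46 × 1.039 = £2.5559
Growing perpetuity: P = D₁ / (r − g) = £2.5559 / (0.089 − 0.039) = £51.12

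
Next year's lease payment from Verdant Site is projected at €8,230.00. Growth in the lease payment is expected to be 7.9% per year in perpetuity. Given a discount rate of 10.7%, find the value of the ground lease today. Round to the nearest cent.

Growing perpetuity: P = D₁ / (r − g) = €8,230.0000 / (0.107 − 0.079) = €293,928.57

€293928.57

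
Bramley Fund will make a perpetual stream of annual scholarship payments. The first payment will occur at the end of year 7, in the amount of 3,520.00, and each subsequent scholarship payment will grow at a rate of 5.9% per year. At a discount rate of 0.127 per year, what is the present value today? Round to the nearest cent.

25263.31

Value at end of year 6: C₁ / (r − g) = 3,520.00 / (0.127 − 0.059) = 51,764.7059
Discount to today: PV = 51,764.7059 / (1 + 0.127)^6 = 51,764.7059 / 2.049007 = 25,263.31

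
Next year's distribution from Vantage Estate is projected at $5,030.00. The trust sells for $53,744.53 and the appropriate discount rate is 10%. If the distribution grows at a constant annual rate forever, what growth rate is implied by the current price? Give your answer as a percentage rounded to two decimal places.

P = D₁/(r−g) ⇒ g = r − D₁/P = 0.1 − $5,030.00/$53,744.53 = 0.006409

0.64%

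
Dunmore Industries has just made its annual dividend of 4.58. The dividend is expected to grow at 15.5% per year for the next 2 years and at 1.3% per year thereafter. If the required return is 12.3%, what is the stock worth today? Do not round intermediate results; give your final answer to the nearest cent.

54.17

D_1 = 5.28990
D_2 = 6.10983
Terminal value at year 2: TV = D_2×(1+g_2)/(r−g_2) = 6.18926/0.11 = 56.26602
P_0 = D_1/(1+r)^1 + D_2/(1+r)^2 + TV/(1+r)^2
    = 4.71051 + 4.84473 + 44.61560 = 54.17084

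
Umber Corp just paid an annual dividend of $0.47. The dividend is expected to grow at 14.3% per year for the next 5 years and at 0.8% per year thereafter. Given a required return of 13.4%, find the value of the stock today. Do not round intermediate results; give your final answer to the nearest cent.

D_1 = 0.53721
D_2 = 0.61403
D_3 = 0.70184
D_4 = 0.80220
D_5 = 0.91691
Terminal value at year 5: TV = D_5×(1+g_2)/(r−g_2) = 0.92425/0.126 = 7.33532
P_0 = D_1/(1+r)^1 + D_2/(1+r)^2 + D_3/(1+r)^3 + D_4/(1+r)^4 + D_5/(1+r)^5 + TV/(1+r)^5
    = 0.47373 + 0.47749 + 0.48128 + 0.48510 + 0.48895 + 3.91159 = 6.31814

$6.32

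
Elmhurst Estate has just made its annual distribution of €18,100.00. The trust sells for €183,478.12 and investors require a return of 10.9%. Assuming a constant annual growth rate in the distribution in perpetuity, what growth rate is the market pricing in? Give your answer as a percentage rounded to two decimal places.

P = D₀(1+g)/(r−g) ⇒ P(r−g) = D₀(1+g) ⇒ g(P+D₀) = P·r − D₀
g = (P·r − D₀)/(P + D₀) = (€183,478.12×0.109 − €18,100.00) / (€183,478.12 + €18,100.00) = 0.009421

0.94%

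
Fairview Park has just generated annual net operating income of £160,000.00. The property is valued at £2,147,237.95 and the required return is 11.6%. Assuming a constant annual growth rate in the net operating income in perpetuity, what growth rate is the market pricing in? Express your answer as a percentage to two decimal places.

3.86%

P = D₀(1+g)/(r−g) ⇒ P(r−g) = D₀(1+g) ⇒ g(P+D₀) = P·r − D₀
g = (P·r − D₀)/(P + D₀) = (£2,147,237.95×0.116 − £160,000.00) / (£2,147,237.95 + £160,000.00) = 0.038609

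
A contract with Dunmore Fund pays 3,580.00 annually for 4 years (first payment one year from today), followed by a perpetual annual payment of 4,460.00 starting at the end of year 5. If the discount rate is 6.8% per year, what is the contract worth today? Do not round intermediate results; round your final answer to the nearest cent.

62593.98

PV of 4-year annuity: 3,580.00 × [1 − (1+0.068)^−4] / 0.068 = 12181.16821
Perpetuity value at year 4: 4,460.00 / 0.068 = 65588.23529
PV of perpetuity: 65588.23529 / (1+0.068)^4 = 50412.81344
Total PV = 12181.16821 + 50412.81344 = 62593.98165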